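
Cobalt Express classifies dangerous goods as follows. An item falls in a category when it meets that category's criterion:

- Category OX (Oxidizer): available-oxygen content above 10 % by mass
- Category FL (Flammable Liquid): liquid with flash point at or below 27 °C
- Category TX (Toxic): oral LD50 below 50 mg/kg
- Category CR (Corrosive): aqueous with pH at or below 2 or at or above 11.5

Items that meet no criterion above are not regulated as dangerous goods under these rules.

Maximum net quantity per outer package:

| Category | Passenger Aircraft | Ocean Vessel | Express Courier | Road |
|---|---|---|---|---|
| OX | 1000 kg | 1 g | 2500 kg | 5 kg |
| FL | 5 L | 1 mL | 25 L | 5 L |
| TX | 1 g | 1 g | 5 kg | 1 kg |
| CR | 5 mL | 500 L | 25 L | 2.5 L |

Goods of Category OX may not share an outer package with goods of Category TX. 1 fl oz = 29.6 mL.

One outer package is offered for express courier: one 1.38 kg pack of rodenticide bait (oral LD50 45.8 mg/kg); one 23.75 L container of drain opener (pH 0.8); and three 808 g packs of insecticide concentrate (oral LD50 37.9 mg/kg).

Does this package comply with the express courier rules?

Yes

With oral LD50 45.8 mg/kg (< 50 mg/kg), the rodenticide bait falls in Category TX.
Drain opener: pH 0.8 ≤ 2 → Category CR (Corrosive).
The insecticide concentrate has oral LD50 37.9 mg/kg, which is < 50 mg/kg, so it is Category TX (Toxic).
Category TX net quantity: 1.38 kg + (three 808 g packs = 2.424 kg) = 3.804 kg.
3.804 kg is within the express courier limit of 5 kg for Category TX.
Category CR quantity: 23.75 L.
23.75 L ≤ 25 L (express courier limit, Category CR) — within limit.
The segregation rule (Category OX with Category TX) does not apply to Category TX with Category CR.
Every hazard category is within its express courier limit and no segregation rule is violated.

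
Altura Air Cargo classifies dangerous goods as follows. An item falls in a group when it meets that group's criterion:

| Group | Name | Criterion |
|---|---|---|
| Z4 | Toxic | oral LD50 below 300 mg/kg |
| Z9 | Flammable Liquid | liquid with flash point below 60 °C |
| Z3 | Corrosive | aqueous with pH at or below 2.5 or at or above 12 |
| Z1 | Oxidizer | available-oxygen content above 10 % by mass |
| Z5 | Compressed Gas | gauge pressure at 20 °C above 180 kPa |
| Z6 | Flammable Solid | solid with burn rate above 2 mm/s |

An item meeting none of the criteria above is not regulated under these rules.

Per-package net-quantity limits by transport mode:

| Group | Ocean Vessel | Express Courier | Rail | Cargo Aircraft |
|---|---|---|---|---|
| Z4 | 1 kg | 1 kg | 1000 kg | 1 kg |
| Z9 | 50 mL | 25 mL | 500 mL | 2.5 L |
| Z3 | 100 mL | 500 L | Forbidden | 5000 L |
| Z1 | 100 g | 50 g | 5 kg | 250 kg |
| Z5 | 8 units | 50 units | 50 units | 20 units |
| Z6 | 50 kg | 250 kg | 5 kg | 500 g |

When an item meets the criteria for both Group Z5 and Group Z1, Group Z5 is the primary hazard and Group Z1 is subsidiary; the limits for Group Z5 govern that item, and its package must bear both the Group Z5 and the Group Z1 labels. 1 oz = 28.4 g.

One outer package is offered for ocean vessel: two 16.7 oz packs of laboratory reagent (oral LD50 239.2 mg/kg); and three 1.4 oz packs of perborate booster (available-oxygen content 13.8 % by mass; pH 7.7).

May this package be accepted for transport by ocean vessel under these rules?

No

Laboratory reagent: oral LD50 239.2 mg/kg < 300 mg/kg → Group Z4 (Toxic).
Perborate booster: available-oxygen content 13.8 % by mass > 10 % by mass → Group Z1 (Oxidizer).
Group Z1 quantity: three 1.4 oz packs = 119.28 g.
119.28 g exceeds the ocean vessel limit of 100 g for Group Z1.
Group Z4 quantity: two 16.7 oz packs = 948.56 g.
948.56 g is within the ocean vessel limit of 1 kg for Group Z4.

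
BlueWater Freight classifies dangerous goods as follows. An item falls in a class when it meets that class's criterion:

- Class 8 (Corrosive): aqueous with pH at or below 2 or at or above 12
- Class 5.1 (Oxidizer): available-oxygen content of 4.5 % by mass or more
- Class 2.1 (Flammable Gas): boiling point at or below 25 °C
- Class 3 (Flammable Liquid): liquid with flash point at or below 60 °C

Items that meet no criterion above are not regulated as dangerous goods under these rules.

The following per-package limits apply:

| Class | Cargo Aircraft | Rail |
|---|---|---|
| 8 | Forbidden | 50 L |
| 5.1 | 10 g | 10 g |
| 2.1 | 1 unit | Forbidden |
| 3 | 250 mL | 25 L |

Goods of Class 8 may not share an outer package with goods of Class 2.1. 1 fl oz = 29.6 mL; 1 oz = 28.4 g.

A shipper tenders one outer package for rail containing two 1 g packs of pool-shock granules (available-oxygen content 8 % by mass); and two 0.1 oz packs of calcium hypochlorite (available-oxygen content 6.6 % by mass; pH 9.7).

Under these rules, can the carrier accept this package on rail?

Pool-shock granules: available-oxygen content 8 % by mass ≥ 4.5 % by mass → Class 5.1 (Oxidizer).
Available-oxygen content 6.6 % by mass meets the Class 5.1 criterion (Oxidizer), so the calcium hypochlorite is Class 5.1.
Total Class 5.1: (two 1 g packs = 2 g) + (two 0.1 oz packs = 5.68 g) = 7.68 g.
7.68 g is within the rail limit of 10 g for Class 5.1.

Yes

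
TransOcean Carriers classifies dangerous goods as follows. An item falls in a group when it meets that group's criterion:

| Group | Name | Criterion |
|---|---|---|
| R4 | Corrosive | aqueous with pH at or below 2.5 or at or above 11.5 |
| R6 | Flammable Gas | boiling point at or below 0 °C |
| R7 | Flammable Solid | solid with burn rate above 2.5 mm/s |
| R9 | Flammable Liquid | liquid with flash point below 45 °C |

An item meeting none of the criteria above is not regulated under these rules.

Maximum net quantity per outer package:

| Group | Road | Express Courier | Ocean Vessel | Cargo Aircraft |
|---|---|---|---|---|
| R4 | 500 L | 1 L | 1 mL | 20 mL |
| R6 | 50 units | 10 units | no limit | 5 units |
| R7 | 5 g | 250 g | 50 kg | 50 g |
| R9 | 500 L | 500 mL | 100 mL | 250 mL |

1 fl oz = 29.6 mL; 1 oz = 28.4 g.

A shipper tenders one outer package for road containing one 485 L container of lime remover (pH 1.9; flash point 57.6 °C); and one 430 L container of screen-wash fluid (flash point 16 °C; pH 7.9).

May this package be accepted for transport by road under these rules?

With pH 1.9 (≤ 2.5), the lime remover falls in Group R4.
Flash point 16 °C meets the Group R9 criterion (Flammable Liquid), so the screen-wash fluid is Group R9.
Group R4 quantity: 485 L.
485 L is within the road limit of 500 L for Group R4.
Group R9 quantity: 430 L.
That is within the Group R9 road limit of 500 L.
Every hazard group is within its road limit and no segregation rule is violated.

Yes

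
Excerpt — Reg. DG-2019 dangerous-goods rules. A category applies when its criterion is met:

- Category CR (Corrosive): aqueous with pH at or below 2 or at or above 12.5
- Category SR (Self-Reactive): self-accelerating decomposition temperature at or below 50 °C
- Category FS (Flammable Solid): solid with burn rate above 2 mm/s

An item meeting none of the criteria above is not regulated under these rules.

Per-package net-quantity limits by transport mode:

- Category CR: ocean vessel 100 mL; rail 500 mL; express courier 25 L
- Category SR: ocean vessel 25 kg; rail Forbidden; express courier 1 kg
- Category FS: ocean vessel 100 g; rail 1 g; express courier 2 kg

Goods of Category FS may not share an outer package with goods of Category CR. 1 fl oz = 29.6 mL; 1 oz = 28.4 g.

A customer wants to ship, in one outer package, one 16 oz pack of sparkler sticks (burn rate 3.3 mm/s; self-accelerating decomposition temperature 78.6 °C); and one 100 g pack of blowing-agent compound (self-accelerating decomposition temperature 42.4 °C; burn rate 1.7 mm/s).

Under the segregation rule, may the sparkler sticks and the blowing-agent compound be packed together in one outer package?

Burn rate 3.3 mm/s meets the Category FS criterion (Flammable Solid), so the sparkler sticks are Category FS.
With self-accelerating decomposition temperature 42.4 °C (≤ 50 °C), the blowing-agent compound falls in Category SR.
No segregation rule bars Category FS with Category SR.

Yes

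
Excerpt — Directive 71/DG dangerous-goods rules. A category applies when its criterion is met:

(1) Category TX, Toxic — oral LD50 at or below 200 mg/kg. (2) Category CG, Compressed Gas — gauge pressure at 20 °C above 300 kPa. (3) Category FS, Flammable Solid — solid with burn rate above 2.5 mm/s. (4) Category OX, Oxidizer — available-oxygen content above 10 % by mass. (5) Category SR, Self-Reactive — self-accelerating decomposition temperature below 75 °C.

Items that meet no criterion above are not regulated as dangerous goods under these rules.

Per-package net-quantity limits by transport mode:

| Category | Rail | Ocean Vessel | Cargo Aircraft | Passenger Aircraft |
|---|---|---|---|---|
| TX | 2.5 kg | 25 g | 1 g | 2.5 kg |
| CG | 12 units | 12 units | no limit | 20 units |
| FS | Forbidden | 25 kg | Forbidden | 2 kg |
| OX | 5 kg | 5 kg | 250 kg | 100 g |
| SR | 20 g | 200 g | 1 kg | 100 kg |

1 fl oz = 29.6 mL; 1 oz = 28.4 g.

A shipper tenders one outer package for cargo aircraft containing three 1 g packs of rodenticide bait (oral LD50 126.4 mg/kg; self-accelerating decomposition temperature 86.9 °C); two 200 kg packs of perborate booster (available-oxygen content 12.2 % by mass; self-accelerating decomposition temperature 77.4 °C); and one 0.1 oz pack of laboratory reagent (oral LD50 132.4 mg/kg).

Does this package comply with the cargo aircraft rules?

No

With oral LD50 126.4 mg/kg (≤ 200 mg/kg), the rodenticide bait falls in Category TX.
Perborate booster: available-oxygen content 12.2 % by mass > 10 % by mass → Category OX (Oxidizer).
Laboratory reagent: oral LD50 132.4 mg/kg ≤ 200 mg/kg → Category TX (Toxic).
Total Category TX: (three 1 g packs = 3 g) + (one 0.1 oz pack = 2.84 g) = 5.84 g.
That exceeds the Category TX cargo aircraft limit of 1 g.
Category OX quantity: two 200 kg packs = 400 kg.
400 kg > 250 kg (cargo aircraft limit, Category OX) — over the limit.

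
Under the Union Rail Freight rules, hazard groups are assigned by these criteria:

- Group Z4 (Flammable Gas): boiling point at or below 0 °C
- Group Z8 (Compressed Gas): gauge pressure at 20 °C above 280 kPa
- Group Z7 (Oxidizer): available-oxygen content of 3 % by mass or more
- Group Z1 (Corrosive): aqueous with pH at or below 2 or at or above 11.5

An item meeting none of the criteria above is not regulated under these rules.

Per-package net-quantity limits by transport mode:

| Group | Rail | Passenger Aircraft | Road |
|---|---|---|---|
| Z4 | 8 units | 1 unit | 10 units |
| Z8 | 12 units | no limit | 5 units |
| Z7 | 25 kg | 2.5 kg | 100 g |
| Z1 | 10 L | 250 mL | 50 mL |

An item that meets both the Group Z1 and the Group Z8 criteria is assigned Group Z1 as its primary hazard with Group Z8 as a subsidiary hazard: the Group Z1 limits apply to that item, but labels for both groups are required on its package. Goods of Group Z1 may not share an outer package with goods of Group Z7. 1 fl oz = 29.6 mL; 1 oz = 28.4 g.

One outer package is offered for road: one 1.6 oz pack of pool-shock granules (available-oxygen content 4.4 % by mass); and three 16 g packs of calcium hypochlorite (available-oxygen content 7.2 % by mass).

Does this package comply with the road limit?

Yes

With available-oxygen content 4.4 % by mass (≥ 3 % by mass), the pool-shock granules fall in Group Z7.
Calcium hypochlorite: available-oxygen content 7.2 % by mass ≥ 3 % by mass → Group Z7 (Oxidizer).
Total Group Z7: (one 1.6 oz pack = 45.44 g) + (three 16 g packs = 48 g) = 93.44 g.
That is within the Group Z7 road limit of 100 g.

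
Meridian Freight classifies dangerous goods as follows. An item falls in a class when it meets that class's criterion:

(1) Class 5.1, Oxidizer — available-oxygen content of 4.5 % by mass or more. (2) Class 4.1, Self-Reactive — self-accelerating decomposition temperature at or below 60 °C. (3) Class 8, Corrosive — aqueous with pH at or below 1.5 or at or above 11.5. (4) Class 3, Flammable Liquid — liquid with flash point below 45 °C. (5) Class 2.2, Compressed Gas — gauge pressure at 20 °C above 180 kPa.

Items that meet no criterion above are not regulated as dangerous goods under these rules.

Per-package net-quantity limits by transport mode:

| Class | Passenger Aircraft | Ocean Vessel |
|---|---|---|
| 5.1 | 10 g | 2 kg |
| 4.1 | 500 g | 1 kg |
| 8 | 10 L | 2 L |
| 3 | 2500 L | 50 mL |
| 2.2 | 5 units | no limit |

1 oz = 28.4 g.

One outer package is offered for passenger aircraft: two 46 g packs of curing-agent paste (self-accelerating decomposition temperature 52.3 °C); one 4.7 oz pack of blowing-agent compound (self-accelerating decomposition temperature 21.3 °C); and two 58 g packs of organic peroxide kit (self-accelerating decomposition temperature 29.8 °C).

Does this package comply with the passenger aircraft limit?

Self-accelerating decomposition temperature 52.3 °C meets the Class 4.1 criterion (Self-Reactive), so the curing-agent paste is Class 4.1.
With self-accelerating decomposition temperature 21.3 °C (≤ 60 °C), the blowing-agent compound falls in Class 4.1.
The organic peroxide kit has self-accelerating decomposition temperature 29.8 °C, which is ≤ 60 °C, so it is Class 4.1 (Self-Reactive).
Total Class 4.1: (two 46 g packs = 92 g) + (one 4.7 oz pack = 133.48 g) + (two 58 g packs = 116 g) = 341.48 g.
That is within the Class 4.1 passenger aircraft limit of 500 g.

Yes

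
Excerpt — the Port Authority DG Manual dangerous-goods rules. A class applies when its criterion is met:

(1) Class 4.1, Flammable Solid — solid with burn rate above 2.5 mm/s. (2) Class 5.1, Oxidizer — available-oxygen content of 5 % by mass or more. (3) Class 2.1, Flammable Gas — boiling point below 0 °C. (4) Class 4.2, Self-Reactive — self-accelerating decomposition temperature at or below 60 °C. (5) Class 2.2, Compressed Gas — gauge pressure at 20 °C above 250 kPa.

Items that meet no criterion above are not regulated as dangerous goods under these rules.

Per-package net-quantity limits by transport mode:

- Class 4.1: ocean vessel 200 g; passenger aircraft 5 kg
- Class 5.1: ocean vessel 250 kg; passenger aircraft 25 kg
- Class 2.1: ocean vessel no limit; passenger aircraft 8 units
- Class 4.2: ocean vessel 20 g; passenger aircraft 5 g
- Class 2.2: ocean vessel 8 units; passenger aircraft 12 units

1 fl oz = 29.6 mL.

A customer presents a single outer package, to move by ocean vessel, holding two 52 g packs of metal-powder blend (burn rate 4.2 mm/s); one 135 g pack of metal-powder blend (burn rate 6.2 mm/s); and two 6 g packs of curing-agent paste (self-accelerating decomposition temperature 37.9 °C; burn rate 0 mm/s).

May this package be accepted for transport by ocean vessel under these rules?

No

Burn rate 4.2 mm/s meets the Class 4.1 criterion (Flammable Solid), so the metal-powder blend is Class 4.1.
With burn rate 6.2 mm/s (> 2.5 mm/s), the metal-powder blend falls in Class 4.1.
Self-accelerating decomposition temperature 37.9 °C meets the Class 4.2 criterion (Self-Reactive), so the curing-agent paste is Class 4.2.
Total Class 4.1: (two 52 g packs = 104 g) + 135 g = 239 g.
That exceeds the Class 4.1 ocean vessel limit of 200 g.
Class 4.2 quantity: two 6 g packs = 12 g.
That is within the Class 4.2 ocean vessel limit of 20 g.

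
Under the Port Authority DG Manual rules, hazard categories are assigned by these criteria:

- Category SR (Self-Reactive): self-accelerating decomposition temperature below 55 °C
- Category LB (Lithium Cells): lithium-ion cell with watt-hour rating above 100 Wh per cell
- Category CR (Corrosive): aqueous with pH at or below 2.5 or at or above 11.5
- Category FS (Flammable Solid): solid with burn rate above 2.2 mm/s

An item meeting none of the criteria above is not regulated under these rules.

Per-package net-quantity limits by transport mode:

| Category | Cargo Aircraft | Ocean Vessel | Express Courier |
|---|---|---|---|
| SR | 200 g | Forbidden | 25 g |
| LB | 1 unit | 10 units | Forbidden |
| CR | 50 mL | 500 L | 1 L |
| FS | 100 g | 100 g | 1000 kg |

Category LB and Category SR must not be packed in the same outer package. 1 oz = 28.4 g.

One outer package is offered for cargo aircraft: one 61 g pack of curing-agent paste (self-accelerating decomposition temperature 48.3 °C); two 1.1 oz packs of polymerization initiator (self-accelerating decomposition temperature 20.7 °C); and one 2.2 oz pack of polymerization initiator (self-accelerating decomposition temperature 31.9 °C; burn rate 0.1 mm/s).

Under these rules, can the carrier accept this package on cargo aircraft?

Curing-agent paste: self-accelerating decomposition temperature 48.3 °C < 55 °C → Category SR (Self-Reactive).
With self-accelerating decomposition temperature 20.7 °C (< 55 °C), the polymerization initiator falls in Category SR.
The polymerization initiator has self-accelerating decomposition temperature 31.9 °C, which is < 55 °C, so it is Category SR (Self-Reactive).
Total Category SR: 61 g + (two 1.1 oz packs = 62.48 g) + (one 2.2 oz pack = 62.48 g) = 185.96 g.
185.96 g ≤ 200 g (cargo aircraft limit, Category SR) — within limit.

Yes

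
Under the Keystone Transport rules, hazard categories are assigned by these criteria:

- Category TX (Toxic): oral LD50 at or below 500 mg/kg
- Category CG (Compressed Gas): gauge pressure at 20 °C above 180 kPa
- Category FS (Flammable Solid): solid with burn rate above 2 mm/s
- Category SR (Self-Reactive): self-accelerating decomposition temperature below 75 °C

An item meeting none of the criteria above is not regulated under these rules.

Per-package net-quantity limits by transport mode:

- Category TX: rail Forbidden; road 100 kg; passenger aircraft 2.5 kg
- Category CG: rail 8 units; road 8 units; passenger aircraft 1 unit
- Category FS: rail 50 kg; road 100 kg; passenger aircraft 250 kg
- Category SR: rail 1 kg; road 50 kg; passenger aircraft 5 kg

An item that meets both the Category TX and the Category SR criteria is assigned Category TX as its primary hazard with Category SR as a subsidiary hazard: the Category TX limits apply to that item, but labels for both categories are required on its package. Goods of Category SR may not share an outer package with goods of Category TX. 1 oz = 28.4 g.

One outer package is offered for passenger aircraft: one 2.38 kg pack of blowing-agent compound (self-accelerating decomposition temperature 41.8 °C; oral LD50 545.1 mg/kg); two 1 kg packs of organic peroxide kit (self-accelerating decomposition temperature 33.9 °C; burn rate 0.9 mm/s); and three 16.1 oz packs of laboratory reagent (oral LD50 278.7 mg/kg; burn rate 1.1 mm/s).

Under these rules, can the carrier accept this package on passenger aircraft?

No

Blowing-agent compound: self-accelerating decomposition temperature 41.8 °C < 75 °C → Category SR (Self-Reactive).
The organic peroxide kit has self-accelerating decomposition temperature 33.9 °C, which is < 75 °C, so it is Category SR (Self-Reactive).
Oral LD50 278.7 mg/kg meets the Category TX criterion (Toxic), so the laboratory reagent is Category TX.
Total Category SR: 2.38 kg + (two 1 kg packs = 2 kg) = 4.38 kg.
4.38 kg is within the passenger aircraft limit of 5 kg for Category SR.
Category TX quantity: three 16.1 oz packs = 1371.72 g.
That is within the Category TX passenger aircraft limit of 2.5 kg.
Category SR and Category TX may not share an outer package.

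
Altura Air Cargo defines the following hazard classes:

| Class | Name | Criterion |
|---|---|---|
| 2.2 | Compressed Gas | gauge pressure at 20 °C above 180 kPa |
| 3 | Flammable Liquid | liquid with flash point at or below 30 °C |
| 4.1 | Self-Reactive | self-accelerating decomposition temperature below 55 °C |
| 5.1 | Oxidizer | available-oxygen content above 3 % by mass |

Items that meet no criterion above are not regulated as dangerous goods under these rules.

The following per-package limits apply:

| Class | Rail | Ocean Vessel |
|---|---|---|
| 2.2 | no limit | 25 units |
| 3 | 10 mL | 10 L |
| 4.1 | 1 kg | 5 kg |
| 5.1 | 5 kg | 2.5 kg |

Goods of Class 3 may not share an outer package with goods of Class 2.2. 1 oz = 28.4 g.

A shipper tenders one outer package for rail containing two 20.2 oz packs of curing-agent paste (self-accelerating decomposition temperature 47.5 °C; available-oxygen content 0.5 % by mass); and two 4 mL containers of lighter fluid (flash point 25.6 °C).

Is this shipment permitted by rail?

No

The curing-agent paste has self-accelerating decomposition temperature 47.5 °C, which is < 55 °C, so it is Class 4.1 (Self-Reactive).
The lighter fluid has flash point 25.6 °C, which is ≤ 30 °C, so it is Class 3 (Flammable Liquid).
Class 4.1 quantity: two 20.2 oz packs = 1147.36 g.
That exceeds the Class 4.1 rail limit of 1 kg.
Class 3 quantity: two 4 mL containers = 8 mL.
8 mL is within the rail limit of 10 mL for Class 3.
The segregation rule (Class 3 with Class 2.2) does not apply to Class 4.1 with Class 3.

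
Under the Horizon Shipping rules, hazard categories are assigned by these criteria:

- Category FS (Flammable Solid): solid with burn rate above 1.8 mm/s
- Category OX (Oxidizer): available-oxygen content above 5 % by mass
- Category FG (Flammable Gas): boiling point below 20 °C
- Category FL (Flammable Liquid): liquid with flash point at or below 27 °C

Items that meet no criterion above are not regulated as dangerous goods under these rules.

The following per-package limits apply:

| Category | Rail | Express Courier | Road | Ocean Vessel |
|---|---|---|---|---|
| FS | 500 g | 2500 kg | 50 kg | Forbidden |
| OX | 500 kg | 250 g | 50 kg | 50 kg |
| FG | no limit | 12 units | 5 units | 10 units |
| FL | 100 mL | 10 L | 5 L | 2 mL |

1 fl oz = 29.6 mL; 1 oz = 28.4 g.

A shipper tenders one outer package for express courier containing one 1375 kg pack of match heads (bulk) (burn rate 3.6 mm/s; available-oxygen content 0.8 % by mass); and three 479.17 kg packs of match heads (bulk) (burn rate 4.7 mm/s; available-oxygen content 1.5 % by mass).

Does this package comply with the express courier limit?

No

The match heads (bulk) have burn rate 3.6 mm/s, which is > 1.8 mm/s, so they are Category FS (Flammable Solid).
With burn rate 4.7 mm/s (> 1.8 mm/s), the match heads (bulk) fall in Category FS.
Total Category FS: 1375 kg + (three 479.17 kg packs = 1437.51 kg) = 2812.51 kg.
That exceeds the Category FS express courier limit of 2500 kg.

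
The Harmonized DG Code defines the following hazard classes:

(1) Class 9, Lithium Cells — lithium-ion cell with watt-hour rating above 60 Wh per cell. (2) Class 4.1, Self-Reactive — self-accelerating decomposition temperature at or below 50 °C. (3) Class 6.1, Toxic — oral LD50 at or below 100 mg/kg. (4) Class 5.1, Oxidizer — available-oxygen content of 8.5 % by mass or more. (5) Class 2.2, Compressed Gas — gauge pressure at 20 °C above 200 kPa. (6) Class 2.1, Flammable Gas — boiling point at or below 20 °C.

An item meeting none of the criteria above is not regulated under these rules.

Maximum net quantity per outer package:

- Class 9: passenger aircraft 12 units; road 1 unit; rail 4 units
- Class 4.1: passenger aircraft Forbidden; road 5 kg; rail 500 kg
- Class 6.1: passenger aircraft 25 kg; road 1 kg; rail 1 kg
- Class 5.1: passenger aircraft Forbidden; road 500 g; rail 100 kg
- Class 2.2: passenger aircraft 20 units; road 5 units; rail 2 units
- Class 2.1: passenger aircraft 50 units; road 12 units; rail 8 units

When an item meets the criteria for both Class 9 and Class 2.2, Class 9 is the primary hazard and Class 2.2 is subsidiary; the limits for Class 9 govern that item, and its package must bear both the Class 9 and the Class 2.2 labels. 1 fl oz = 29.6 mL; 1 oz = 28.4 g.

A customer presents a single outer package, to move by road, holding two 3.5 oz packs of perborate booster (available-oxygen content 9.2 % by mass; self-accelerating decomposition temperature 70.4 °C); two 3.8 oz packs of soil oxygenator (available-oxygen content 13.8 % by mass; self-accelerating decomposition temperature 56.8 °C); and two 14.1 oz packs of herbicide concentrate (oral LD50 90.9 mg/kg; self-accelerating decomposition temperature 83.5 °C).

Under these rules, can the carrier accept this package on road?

Available-oxygen content 9.2 % by mass meets the Class 5.1 criterion (Oxidizer), so the perborate booster is Class 5.1.
With available-oxygen content 13.8 % by mass (≥ 8.5 % by mass), the soil oxygenator falls in Class 5.1.
Herbicide concentrate: oral LD50 90.9 mg/kg ≤ 100 mg/kg → Class 6.1 (Toxic).
Total Class 5.1: (two 3.5 oz packs = 198.8 g) + (two 3.8 oz packs = 215.84 g) = 414.64 g.
That is within the Class 5.1 road limit of 500 g.
Class 6.1 quantity: two 14.1 oz packs = 800.88 g.
800.88 g ≤ 1 kg (road limit, Class 6.1) — within limit.
Every hazard class is within its road limit and no segregation rule is violated.

Yes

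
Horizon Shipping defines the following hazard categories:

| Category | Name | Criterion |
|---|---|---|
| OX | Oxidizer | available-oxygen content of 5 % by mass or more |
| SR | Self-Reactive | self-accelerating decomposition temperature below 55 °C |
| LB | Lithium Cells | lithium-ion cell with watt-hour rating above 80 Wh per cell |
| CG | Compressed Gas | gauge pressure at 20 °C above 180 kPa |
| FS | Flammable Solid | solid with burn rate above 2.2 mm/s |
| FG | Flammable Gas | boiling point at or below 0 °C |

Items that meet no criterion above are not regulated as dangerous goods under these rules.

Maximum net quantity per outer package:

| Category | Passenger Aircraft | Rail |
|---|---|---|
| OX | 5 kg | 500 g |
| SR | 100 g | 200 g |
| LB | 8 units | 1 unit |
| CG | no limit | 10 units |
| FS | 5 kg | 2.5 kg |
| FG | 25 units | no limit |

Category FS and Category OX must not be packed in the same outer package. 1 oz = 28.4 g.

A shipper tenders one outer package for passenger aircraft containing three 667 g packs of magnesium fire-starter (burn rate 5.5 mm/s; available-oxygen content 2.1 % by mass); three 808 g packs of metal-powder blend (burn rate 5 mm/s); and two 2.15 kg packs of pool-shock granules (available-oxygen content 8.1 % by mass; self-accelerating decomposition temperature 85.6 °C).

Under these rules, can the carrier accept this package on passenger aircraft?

The magnesium fire-starter has burn rate 5.5 mm/s, which is > 2.2 mm/s, so it is Category FS (Flammable Solid).
The metal-powder blend has burn rate 5 mm/s, which is > 2.2 mm/s, so it is Category FS (Flammable Solid).
Pool-shock granules: available-oxygen content 8.1 % by mass ≥ 5 % by mass → Category OX (Oxidizer).
Category FS net quantity: (three 667 g packs = 2.001 kg) + (three 808 g packs = 2.424 kg) = 4.425 kg.
4.425 kg ≤ 5 kg (passenger aircraft limit, Category FS) — within limit.
Category OX quantity: two 2.15 kg packs = 4.3 kg.
4.3 kg ≤ 5 kg (passenger aircraft limit, Category OX) — within limit.
Category FS and Category OX may not share an outer package.

No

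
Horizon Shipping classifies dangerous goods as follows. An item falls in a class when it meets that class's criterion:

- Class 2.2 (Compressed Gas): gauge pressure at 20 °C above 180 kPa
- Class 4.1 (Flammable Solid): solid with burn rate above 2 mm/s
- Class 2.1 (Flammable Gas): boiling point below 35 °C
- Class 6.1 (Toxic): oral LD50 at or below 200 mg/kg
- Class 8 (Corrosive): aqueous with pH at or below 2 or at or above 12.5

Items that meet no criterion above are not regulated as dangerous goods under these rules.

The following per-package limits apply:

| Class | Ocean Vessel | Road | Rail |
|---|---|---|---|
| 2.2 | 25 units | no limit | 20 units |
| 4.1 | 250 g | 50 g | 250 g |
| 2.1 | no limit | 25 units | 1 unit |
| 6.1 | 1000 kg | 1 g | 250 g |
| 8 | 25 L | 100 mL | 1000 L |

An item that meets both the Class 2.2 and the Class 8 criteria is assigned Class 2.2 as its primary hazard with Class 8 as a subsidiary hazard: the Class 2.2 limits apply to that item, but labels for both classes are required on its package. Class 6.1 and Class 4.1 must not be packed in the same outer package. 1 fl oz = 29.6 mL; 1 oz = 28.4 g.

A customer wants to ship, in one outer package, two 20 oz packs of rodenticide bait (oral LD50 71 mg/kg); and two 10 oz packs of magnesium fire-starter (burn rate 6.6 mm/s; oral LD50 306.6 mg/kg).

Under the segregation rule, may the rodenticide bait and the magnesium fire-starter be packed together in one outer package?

Oral LD50 71 mg/kg meets the Class 6.1 criterion (Toxic), so the rodenticide bait is Class 6.1.
The magnesium fire-starter has burn rate 6.6 mm/s, which is > 2 mm/s, so it is Class 4.1 (Flammable Solid).
Class 6.1 and Class 4.1 may not share an outer package.

No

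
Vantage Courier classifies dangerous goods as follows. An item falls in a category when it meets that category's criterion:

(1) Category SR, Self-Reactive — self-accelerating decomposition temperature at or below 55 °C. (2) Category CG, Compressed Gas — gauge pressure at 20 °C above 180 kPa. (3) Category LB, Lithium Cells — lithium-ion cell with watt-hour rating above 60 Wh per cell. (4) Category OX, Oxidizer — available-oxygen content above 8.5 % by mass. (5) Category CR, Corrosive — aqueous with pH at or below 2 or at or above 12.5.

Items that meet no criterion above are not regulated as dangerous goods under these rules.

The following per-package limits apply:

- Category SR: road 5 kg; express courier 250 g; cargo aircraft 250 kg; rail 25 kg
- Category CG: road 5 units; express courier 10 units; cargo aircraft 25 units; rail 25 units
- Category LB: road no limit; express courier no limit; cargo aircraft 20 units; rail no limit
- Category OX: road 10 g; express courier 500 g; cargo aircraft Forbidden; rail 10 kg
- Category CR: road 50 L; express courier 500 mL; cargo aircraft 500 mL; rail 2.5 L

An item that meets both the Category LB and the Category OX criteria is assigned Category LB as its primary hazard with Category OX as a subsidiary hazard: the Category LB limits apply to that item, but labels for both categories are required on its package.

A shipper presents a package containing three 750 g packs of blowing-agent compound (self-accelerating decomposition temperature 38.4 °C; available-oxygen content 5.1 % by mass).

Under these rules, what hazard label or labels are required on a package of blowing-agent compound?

Category SR

Self-accelerating decomposition temperature 38.4 °C meets the Category SR criterion (Self-Reactive), so the blowing-agent compound is Category SR.
Only the Category SR label is required.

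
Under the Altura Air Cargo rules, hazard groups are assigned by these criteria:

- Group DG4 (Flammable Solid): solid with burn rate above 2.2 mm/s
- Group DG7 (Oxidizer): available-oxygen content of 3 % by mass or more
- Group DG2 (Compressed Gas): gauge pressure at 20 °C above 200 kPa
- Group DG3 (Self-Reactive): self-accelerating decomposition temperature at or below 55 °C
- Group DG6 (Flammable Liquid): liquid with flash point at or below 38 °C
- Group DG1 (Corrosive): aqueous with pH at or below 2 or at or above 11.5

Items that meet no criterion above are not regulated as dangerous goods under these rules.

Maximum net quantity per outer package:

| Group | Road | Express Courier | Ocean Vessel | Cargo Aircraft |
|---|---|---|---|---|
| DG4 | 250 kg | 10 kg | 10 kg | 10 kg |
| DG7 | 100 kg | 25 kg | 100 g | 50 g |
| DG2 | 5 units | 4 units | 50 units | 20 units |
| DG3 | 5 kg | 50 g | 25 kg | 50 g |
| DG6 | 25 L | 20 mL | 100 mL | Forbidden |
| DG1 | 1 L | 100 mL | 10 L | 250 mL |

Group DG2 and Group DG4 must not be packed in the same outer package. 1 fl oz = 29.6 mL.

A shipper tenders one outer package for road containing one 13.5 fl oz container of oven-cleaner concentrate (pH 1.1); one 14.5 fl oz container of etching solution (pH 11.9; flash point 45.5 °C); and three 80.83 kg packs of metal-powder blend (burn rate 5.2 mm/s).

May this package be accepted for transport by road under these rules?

Yes

With pH 1.1 (≤ 2), the oven-cleaner concentrate falls in Group DG1.
pH 11.9 meets the Group DG1 criterion (Corrosive), so the etching solution is Group DG1.
Burn rate 5.2 mm/s meets the Group DG4 criterion (Flammable Solid), so the metal-powder blend is Group DG4.
Group DG4 quantity: three 80.83 kg packs = 242.49 kg.
That is within the Group DG4 road limit of 250 kg.
Total Group DG1: (one 13.5 fl oz container = 399.6 mL) + (one 14.5 fl oz container = 429.2 mL) = 828.8 mL.
828.8 mL is within the road limit of 1 L for Group DG1.
The segregation rule (Group DG2 with Group DG4) does not apply to Group DG4 with Group DG1.
Every hazard group is within its road limit and no segregation rule is violated.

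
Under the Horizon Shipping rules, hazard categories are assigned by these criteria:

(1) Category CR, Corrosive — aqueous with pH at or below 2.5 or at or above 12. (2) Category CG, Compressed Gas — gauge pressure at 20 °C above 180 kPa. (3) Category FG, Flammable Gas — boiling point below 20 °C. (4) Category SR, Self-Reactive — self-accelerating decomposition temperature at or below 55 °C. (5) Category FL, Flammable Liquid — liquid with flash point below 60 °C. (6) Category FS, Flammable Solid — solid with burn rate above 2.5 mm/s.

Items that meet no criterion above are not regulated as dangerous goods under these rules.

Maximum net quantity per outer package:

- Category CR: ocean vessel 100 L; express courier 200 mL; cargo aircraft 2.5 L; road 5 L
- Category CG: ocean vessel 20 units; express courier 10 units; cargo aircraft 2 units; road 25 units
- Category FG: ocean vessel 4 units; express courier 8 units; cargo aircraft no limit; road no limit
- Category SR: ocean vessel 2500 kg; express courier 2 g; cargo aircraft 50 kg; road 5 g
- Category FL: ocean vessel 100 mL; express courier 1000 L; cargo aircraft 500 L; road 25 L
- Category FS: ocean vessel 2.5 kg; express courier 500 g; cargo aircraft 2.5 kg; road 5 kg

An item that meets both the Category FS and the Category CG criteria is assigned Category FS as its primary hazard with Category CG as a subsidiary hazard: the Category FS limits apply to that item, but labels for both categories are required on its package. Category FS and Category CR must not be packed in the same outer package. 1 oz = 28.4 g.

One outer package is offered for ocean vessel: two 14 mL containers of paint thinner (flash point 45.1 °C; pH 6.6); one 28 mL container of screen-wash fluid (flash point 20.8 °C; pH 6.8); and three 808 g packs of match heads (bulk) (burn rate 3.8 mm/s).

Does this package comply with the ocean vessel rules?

The paint thinner has flash point 45.1 °C, which is < 60 °C, so it is Category FL (Flammable Liquid).
Flash point 20.8 °C meets the Category FL criterion (Flammable Liquid), so the screen-wash fluid is Category FL.
Burn rate 3.8 mm/s meets the Category FS criterion (Flammable Solid), so the match heads (bulk) are Category FS.
Category FL net quantity: (two 14 mL containers = 28 mL) + 28 mL = 56 mL.
56 mL is within the ocean vessel limit of 100 mL for Category FL.
Category FS quantity: three 808 g packs = 2.424 kg.
2.424 kg ≤ 2.5 kg (ocean vessel limit, Category FS) — within limit.
The segregation rule (Category FS with Category CR) does not apply to Category FL with Category FS.
Every hazard category is within its ocean vessel limit and no segregation rule is violated.

Yes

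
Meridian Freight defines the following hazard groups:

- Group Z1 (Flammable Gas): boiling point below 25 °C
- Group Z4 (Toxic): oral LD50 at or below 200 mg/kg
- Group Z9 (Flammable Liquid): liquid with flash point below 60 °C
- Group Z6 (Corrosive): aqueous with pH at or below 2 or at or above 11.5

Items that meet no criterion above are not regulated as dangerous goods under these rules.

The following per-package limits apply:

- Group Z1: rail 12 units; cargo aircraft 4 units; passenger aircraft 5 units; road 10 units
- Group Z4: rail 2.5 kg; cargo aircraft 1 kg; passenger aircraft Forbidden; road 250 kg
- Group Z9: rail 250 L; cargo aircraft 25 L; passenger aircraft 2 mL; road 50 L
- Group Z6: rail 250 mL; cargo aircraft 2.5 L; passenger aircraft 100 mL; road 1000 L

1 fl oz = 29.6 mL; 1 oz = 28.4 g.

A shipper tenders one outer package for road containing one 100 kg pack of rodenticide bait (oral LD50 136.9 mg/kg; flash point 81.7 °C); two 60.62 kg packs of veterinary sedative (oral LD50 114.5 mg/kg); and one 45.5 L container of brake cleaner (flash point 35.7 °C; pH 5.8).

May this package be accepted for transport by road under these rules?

The rodenticide bait has oral LD50 136.9 mg/kg, which is ≤ 200 mg/kg, so it is Group Z4 (Toxic).
The veterinary sedative has oral LD50 114.5 mg/kg, which is ≤ 200 mg/kg, so it is Group Z4 (Toxic).
Brake cleaner: flash point 35.7 °C < 60 °C → Group Z9 (Flammable Liquid).
Group Z9 quantity: 45.5 L.
That is within the Group Z9 road limit of 50 L.
Group Z4 net quantity: 100 kg + (two 60.62 kg packs = 121.24 kg) = 221.24 kg.
221.24 kg ≤ 250 kg (road limit, Group Z4) — within limit.
Every hazard group is within its road limit and no segregation rule is violated.

Yes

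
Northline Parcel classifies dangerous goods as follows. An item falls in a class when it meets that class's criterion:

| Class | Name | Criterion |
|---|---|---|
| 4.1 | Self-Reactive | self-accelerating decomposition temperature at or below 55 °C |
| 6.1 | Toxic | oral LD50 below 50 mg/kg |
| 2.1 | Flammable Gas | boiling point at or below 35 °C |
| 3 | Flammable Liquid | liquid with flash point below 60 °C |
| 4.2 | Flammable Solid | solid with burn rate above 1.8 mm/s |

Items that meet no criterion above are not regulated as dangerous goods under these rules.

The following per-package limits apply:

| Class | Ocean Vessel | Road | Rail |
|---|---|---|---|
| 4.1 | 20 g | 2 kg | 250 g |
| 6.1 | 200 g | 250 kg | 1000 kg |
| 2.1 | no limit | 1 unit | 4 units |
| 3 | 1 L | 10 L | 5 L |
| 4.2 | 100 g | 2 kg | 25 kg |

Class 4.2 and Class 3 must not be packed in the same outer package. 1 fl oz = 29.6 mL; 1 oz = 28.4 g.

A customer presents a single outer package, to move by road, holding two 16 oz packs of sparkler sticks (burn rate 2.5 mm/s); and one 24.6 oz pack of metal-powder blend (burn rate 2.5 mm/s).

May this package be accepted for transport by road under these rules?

Burn rate 2.5 mm/s meets the Class 4.2 criterion (Flammable Solid), so the sparkler sticks are Class 4.2.
The metal-powder blend has burn rate 2.5 mm/s, which is > 1.8 mm/s, so it is Class 4.2 (Flammable Solid).
Class 4.2 net quantity: (two 16 oz packs = 908.8 g) + (one 24.6 oz pack = 698.64 g) = 1607.44 g.
That is within the Class 4.2 road limit of 2 kg.

Yes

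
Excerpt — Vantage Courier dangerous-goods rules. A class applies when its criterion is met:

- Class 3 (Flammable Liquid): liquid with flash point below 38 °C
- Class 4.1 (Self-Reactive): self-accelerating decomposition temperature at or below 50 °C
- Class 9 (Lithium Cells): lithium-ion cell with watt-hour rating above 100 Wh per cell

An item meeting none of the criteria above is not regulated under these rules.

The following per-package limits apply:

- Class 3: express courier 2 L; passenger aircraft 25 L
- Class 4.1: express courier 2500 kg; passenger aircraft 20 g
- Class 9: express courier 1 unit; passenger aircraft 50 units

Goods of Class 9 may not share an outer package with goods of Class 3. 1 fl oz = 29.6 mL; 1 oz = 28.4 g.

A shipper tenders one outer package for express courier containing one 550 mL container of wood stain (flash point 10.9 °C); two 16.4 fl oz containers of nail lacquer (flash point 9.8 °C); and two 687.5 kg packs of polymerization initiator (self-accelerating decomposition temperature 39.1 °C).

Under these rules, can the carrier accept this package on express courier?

Flash point 10.9 °C meets the Class 3 criterion (Flammable Liquid), so the wood stain is Class 3.
Nail lacquer: flash point 9.8 °C < 38 °C → Class 3 (Flammable Liquid).
The polymerization initiator has self-accelerating decomposition temperature 39.1 °C, which is ≤ 50 °C, so it is Class 4.1 (Self-Reactive).
Total Class 3: 550 mL + (two 16.4 fl oz containers = 970.88 mL) = 1520.88 mL.
1520.88 mL is within the express courier limit of 2 L for Class 3.
Class 4.1 quantity: two 687.5 kg packs = 1375 kg.
1375 kg ≤ 2500 kg (express courier limit, Class 4.1) — within limit.
The segregation rule (Class 9 with Class 3) does not apply to Class 3 with Class 4.1.
Every hazard class is within its express courier limit and no segregation rule is violated.

Yes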